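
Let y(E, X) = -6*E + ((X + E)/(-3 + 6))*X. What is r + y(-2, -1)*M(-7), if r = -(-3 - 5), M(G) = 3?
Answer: 47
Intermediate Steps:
y(E, X) = -6*E + X*(E/3 + X/3) (y(E, X) = -6*E + ((E + X)/3)*X = -6*E + ((E + X)*(1/3))*X = -6*E + (E/3 + X/3)*X = -6*E + X*(E/3 + X/3))
r = 8 (r = -1*(-8) = 8)
r + y(-2, -1)*M(-7) = 8 + (-6*(-2) + (1/3)*(-1)**2 + (1/3)*(-2)*(-1))*3 = 8 + (12 + (1/3)*1 + 2/3)*3 = 8 + (12 + 1/3 + 2/3)*3 = 8 + 13*3 = 8 + 39 = 47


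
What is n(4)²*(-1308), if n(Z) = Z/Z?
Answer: -1308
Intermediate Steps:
n(Z) = 1
n(4)²*(-1308) = 1²*(-1308) = 1*(-1308) = -1308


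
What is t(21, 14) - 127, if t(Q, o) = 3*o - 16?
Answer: -101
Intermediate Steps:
t(Q, o) = -16 + 3*o
t(21, 14) - 127 = (-16 + 3*14) - 127 = (-16 + 42) - 127 = 26 - 127 = -101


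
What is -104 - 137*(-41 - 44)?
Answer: 11541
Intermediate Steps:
-104 - 137*(-41 - 44) = -104 - 137*(-85) = -104 + 11645 = 11541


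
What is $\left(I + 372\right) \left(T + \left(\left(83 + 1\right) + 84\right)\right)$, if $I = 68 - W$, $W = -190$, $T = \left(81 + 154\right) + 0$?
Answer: $253890$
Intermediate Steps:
$T = 235$ ($T = 235 + 0 = 235$)
$I = 258$ ($I = 68 - -190 = 68 + 190 = 258$)
$\left(I + 372\right) \left(T + \left(\left(83 + 1\right) + 84\right)\right) = \left(258 + 372\right) \left(235 + \left(\left(83 + 1\right) + 84\right)\right) = 630 \left(235 + \left(84 + 84\right)\right) = 630 \left(235 + 168\right) = 630 \cdot 403 = 253890$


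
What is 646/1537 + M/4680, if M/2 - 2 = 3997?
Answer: 2552701/1198860 ≈ 2.1293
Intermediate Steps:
M = 7998 (M = 4 + 2*3997 = 4 + 7994 = 7998)
646/1537 + M/4680 = 646/1537 + 7998/4680 = 646*(1/1537) + 7998*(1/4680) = 646/1537 + 1333/780 = 2552701/1198860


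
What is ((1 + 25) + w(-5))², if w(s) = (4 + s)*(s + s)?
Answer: 1296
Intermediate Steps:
w(s) = 2*s*(4 + s) (w(s) = (4 + s)*(2*s) = 2*s*(4 + s))
((1 + 25) + w(-5))² = ((1 + 25) + 2*(-5)*(4 - 5))² = (26 + 2*(-5)*(-1))² = (26 + 10)² = 36² = 1296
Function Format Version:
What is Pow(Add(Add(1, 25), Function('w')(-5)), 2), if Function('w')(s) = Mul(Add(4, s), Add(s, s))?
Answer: 1296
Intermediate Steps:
Function('w')(s) = Mul(2, s, Add(4, s)) (Function('w')(s) = Mul(Add(4, s), Mul(2, s)) = Mul(2, s, Add(4, s)))
Pow(Add(Add(1, 25), Function('w')(-5)), 2) = Pow(Add(Add(1, 25), Mul(2, -5, Add(4, -5))), 2) = Pow(Add(26, Mul(2, -5, -1)), 2) = Pow(Add(26, 10), 2) = Pow(36, 2) = 1296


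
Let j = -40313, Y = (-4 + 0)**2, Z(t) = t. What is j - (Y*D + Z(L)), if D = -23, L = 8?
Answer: -39953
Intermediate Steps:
Y = 16 (Y = (-4)**2 = 16)
j - (Y*D + Z(L)) = -40313 - (16*(-23) + 8) = -40313 - (-368 + 8) = -40313 - 1*(-360) = -40313 + 360 = -39953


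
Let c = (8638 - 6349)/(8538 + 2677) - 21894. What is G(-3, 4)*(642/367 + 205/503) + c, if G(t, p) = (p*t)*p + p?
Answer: -45523206882581/2070300215 ≈ -21989.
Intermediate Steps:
G(t, p) = p + t*p² (G(t, p) = t*p² + p = p + t*p²)
c = -245538921/11215 (c = 2289/11215 - 21894 = -245538921/11215 ≈ -21894.)
G(-3, 4)*(642/367 + 205/503) + c = (4*(1 + 4*(-3)))*(642/367 + 205/503) - 245538921/11215 = (4*(1 - 12))*(642*(1/367) + 205*(1/503)) - 245538921/11215 = (4*(-11))*(642/367 + 205/503) - 245538921/11215 = -44*398161/184601 - 245538921/11215 = -17519084/184601 - 245538921/11215 = -45523206882581/2070300215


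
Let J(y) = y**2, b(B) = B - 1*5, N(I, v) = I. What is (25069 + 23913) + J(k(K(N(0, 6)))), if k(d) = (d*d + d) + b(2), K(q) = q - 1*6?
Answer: 49711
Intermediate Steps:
b(B) = -5 + B (b(B) = B - 5 = -5 + B)
K(q) = -6 + q (K(q) = q - 6 = -6 + q)
k(d) = -3 + d + d**2 (k(d) = (d*d + d) + (-5 + 2) = (d**2 + d) - 3 = (d + d**2) - 3 = -3 + d + d**2)
(25069 + 23913) + J(k(K(N(0, 6)))) = (25069 + 23913) + (-3 + (-6 + 0) + (-6 + 0)**2)**2 = 48982 + (-3 - 6 + (-6)**2)**2 = 48982 + (-3 - 6 + 36)**2 = 48982 + 27**2 = 48982 + 729 = 49711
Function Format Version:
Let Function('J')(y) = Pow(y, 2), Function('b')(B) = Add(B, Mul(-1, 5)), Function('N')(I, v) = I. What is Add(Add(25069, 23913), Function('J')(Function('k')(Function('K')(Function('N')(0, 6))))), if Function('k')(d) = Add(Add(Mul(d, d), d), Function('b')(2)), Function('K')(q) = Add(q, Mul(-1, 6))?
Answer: 49711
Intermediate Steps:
Function('b')(B) = Add(-5, B) (Function('b')(B) = Add(B, -5) = Add(-5, B))
Function('K')(q) = Add(-6, q) (Function('K')(q) = Add(q, -6) = Add(-6, q))
Function('k')(d) = Add(-3, d, Pow(d, 2)) (Function('k')(d) = Add(Add(Mul(d, d), d), Add(-5, 2)) = Add(Add(Pow(d, 2), d), -3) = Add(Add(d, Pow(d, 2)), -3) = Add(-3, d, Pow(d, 2)))
Add(Add(25069, 23913), Function('J')(Function('k')(Function('K')(Function('N')(0, 6))))) = Add(Add(25069, 23913), Pow(Add(-3, Add(-6, 0), Pow(Add(-6, 0), 2)), 2)) = Add(48982, Pow(Add(-3, -6, Pow(-6, 2)), 2)) = Add(48982, Pow(Add(-3, -6, 36), 2)) = Add(48982, Pow(27, 2)) = Add(48982, 729) = 49711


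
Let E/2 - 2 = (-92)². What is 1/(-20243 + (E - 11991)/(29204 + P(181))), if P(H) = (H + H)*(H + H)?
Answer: -53416/1081298441 ≈ -4.9400e-5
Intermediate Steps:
P(H) = 4*H² (P(H) = (2*H)*(2*H) = 4*H²)
E = 16932 (E = 4 + 2*(-92)² = 4 + 2*8464 = 4 + 16928 = 16932)
1/(-20243 + (E - 11991)/(29204 + P(181))) = 1/(-20243 + (16932 - 11991)/(29204 + 4*181²)) = 1/(-20243 + 4941/(29204 + 4*32761)) = 1/(-20243 + 4941/(29204 + 131044)) = 1/(-20243 + 4941/160248) = 1/(-20243 + 4941*(1/160248)) = 1/(-20243 + 1647/53416) = 1/(-1081298441/53416) = -53416/1081298441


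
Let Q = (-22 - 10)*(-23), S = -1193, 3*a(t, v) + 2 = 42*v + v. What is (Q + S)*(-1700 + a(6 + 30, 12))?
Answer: 2095802/3 ≈ 6.9860e+5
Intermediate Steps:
a(t, v) = -⅔ + 43*v/3 (a(t, v) = -⅔ + (42*v + v)/3 = -⅔ + (43*v)/3 = -⅔ + 43*v/3)
Q = 736 (Q = -32*(-23) = 736)
(Q + S)*(-1700 + a(6 + 30, 12)) = (736 - 1193)*(-1700 + (-⅔ + (43/3)*12)) = -457*(-1700 + (-⅔ + 172)) = -457*(-1700 + 514/3) = -457*(-4586/3) = 2095802/3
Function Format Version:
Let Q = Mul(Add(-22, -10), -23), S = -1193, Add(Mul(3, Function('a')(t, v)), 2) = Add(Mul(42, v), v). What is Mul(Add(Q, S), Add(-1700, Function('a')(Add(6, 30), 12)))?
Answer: Rational(2095802, 3) ≈ 6.9860e+5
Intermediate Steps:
Function('a')(t, v) = Add(Rational(-2, 3), Mul(Rational(43, 3), v)) (Function('a')(t, v) = Add(Rational(-2, 3), Mul(Rational(1, 3), Add(Mul(42, v), v))) = Add(Rational(-2, 3), Mul(Rational(1, 3), Mul(43, v))) = Add(Rational(-2, 3), Mul(Rational(43, 3), v)))
Q = 736 (Q = Mul(-32, -23) = 736)
Mul(Add(Q, S), Add(-1700, Function('a')(Add(6, 30), 12))) = Mul(Add(736, -1193), Add(-1700, Add(Rational(-2, 3), Mul(Rational(43, 3), 12)))) = Mul(-457, Add(-1700, Add(Rational(-2, 3), 172))) = Mul(-457, Add(-1700, Rational(514, 3))) = Mul(-457, Rational(-4586, 3)) = Rational(2095802, 3)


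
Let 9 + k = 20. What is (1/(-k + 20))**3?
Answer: 1/729 ≈ 0.0013717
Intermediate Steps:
k = 11 (k = -9 + 20 = 11)
(1/(-k + 20))**3 = (1/(-1*11 + 20))**3 = (1/(-11 + 20))**3 = (1/9)**3 = 1/729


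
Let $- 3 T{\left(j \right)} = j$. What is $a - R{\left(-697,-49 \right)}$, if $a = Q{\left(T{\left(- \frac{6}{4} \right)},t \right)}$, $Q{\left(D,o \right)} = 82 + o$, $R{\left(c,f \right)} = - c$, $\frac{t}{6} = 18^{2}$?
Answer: $1329$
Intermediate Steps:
$T{\left(j \right)} = - \frac{j}{3}$
$t = 1944$ ($t = 6 \cdot 18^{2} = 6 \cdot 324 = 1944$)
$a = 2026$ ($a = 82 + 1944 = 2026$)
$a - R{\left(-697,-49 \right)} = 2026 - \left(-1\right) \left(-697\right) = 2026 - 697 = 1329$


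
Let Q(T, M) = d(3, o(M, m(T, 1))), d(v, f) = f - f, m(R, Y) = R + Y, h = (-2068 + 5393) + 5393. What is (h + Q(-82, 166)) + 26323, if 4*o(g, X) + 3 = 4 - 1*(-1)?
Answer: 35041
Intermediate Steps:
h = 8718 (h = 3325 + 5393 = 8718)
o(g, X) = ½ (o(g, X) = -¾ + (4 - 1*(-1))/4 = -¾ + (4 + 1)/4 = -¾ + (¼)*5 = -¾ + 5/4 = ½)
d(v, f) = 0
Q(T, M) = 0
(h + Q(-82, 166)) + 26323 = (8718 + 0) + 26323 = 8718 + 26323 = 35041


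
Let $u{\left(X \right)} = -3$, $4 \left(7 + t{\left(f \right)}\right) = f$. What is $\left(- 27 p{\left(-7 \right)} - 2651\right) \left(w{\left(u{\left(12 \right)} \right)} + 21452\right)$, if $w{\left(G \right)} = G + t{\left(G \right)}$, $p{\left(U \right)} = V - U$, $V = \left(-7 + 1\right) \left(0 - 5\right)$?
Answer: $- \frac{156521125}{2} \approx -7.8261 \cdot 10^{7}$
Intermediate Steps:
$t{\left(f \right)} = -7 + \frac{f}{4}$
$V = 30$ ($V = \left(-6\right) \left(-5\right) = 30$)
$p{\left(U \right)} = 30 - U$
$w{\left(G \right)} = -7 + \frac{5 G}{4}$ ($w{\left(G \right)} = G + \left(-7 + \frac{G}{4}\right) = -7 + \frac{5 G}{4}$)
$\left(- 27 p{\left(-7 \right)} - 2651\right) \left(w{\left(u{\left(12 \right)} \right)} + 21452\right) = \left(- 27 \left(30 - -7\right) - 2651\right) \left(\left(-7 + \frac{5}{4} \left(-3\right)\right) + 21452\right) = \left(- 27 \left(30 + 7\right) - 2651\right) \left(\left(-7 - \frac{15}{4}\right) + 21452\right) = \left(\left(-27\right) 37 - 2651\right) \left(- \frac{43}{4} + 21452\right) = \left(-999 - 2651\right) \frac{85765}{4} = \left(-3650\right) \frac{85765}{4} = - \frac{156521125}{2}$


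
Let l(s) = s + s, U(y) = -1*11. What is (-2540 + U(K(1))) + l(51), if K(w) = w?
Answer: -2449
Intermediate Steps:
U(y) = -11
l(s) = 2*s
(-2540 + U(K(1))) + l(51) = (-2540 - 11) + 2*51 = -2551 + 102 = -2449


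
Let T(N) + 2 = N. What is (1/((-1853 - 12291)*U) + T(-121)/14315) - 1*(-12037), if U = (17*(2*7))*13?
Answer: 1077218541106691/89492341120 ≈ 12037.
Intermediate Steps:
T(N) = -2 + N
U = 3094 (U = (17*14)*13 = 238*13 = 3094)
(1/((-1853 - 12291)*U) + T(-121)/14315) - 1*(-12037) = (1/(-1853 - 12291*3094) + (-2 - 121)/14315) - 1*(-12037) = ((1/3094)/(-14144) - 123*1/14315) + 12037 = (-1/14144*1/3094 - 123/14315) + 12037 = (-1/43761536 - 123/14315) + 12037 = -768954749/89492341120 + 12037 = 1077218541106691/89492341120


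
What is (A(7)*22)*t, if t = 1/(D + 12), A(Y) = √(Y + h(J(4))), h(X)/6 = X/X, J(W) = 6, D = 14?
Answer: 11*√13/13 ≈ 3.0508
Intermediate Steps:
h(X) = 6 (h(X) = 6*(X/X) = 6*1 = 6)
A(Y) = √(6 + Y) (A(Y) = √(Y + 6) = √(6 + Y))
t = 1/26 (t = 1/(14 + 12) = 1/26 ≈ 0.038462)
(A(7)*22)*t = (√(6 + 7)*22)*(1/26) = (√13*22)*(1/26) = (22*√13)*(1/26) = 11*√13/13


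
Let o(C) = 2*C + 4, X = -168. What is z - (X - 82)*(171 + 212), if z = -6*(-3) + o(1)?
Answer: 95774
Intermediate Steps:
o(C) = 4 + 2*C
z = 24 (z = -6*(-3) + (4 + 2*1) = 18 + (4 + 2) = 18 + 6 = 24)
z - (X - 82)*(171 + 212) = 24 - (-168 - 82)*(171 + 212) = 24 - (-250)*383 = 24 - 1*(-95750) = 24 + 95750 = 95774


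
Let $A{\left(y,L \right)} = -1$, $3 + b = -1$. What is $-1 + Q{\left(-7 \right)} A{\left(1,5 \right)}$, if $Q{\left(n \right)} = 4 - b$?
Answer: $-9$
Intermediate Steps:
$b = -4$ ($b = -3 - 1 = -4$)
$Q{\left(n \right)} = 8$ ($Q{\left(n \right)} = 4 - -4 = 4 + 4 = 8$)
$-1 + Q{\left(-7 \right)} A{\left(1,5 \right)} = -1 + 8 \left(-1\right) = -1 - 8 = -9$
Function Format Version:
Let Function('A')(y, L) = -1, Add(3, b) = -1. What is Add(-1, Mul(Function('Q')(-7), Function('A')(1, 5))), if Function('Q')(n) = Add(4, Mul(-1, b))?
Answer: -9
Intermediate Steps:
b = -4 (b = Add(-3, -1) = -4)
Function('Q')(n) = 8 (Function('Q')(n) = Add(4, Mul(-1, -4)) = Add(4, 4) = 8)
Add(-1, Mul(Function('Q')(-7), Function('A')(1, 5))) = Add(-1, Mul(8, -1)) = Add(-1, -8) = -9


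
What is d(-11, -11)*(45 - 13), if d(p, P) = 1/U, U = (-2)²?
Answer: 8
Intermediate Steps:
U = 4
d(p, P) = ¼ (d(p, P) = 1/4 = ¼)
d(-11, -11)*(45 - 13) = (45 - 13)/4 = (¼)*32 = 8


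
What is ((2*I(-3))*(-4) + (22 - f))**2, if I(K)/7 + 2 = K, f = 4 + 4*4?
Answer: 79524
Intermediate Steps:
f = 20 (f = 4 + 16 = 20)
I(K) = -14 + 7*K
((2*I(-3))*(-4) + (22 - f))**2 = ((2*(-14 + 7*(-3)))*(-4) + (22 - 1*20))**2 = ((2*(-14 - 21))*(-4) + (22 - 20))**2 = ((2*(-35))*(-4) + 2)**2 = (-70*(-4) + 2)**2 = (280 + 2)**2 = 282**2 = 79524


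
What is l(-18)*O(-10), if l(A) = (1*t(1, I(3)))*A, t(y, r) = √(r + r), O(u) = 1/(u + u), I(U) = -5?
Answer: 9*I*√10/10 ≈ 2.8461*I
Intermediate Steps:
O(u) = 1/(2*u)
t(y, r) = √2*√r (t(y, r) = √(2*r) = √2*√r)
l(A) = I*A*√10 (l(A) = (1*(√2*√(-5)))*A = (1*(√2*(I*√5)))*A = (1*(I*√10))*A = (I*√10)*A = I*A*√10)
l(-18)*O(-10) = (I*(-18)*√10)*((½)/(-10)) = (-18*I*√10)*((½)*(-⅒)) = -18*I*√10*(-1/20) = 9*I*√10/10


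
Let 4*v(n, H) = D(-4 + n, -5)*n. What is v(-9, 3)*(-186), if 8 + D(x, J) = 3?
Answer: -4185/2 ≈ -2092.5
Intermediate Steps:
D(x, J) = -5 (D(x, J) = -8 + 3 = -5)
v(n, H) = -5*n/4 (v(n, H) = (-5*n)/4 = -5*n/4)
v(-9, 3)*(-186) = -5/4*(-9)*(-186) = (45/4)*(-186) = -4185/2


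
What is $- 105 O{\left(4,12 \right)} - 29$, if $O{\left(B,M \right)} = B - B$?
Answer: $-29$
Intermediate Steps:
$O{\left(B,M \right)} = 0$
$- 105 O{\left(4,12 \right)} - 29 = \left(-105\right) 0 - 29 = 0 - 29 = -29$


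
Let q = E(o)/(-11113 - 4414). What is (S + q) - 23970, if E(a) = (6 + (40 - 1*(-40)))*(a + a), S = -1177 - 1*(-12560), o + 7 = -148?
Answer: -195411689/15527 ≈ -12585.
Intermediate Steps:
o = -155 (o = -7 - 148 = -155)
S = 11383 (S = -1177 + 12560 = 11383)
E(a) = 172*a (E(a) = (6 + (40 + 40))*(2*a) = (6 + 80)*(2*a) = 86*(2*a) = 172*a)
q = 26660/15527 (q = (172*(-155))/(-11113 - 4414) = -26660/(-15527) = -26660*(-1/15527) = 26660/15527 ≈ 1.7170)
(S + q) - 23970 = (11383 + 26660/15527) - 23970 = 176770501/15527 - 23970 = -195411689/15527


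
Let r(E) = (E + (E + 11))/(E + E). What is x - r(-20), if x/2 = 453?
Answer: 36211/40 ≈ 905.28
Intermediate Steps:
x = 906 (x = 2*453 = 906)
r(E) = (11 + 2*E)/(2*E) (r(E) = (E + (11 + E))/((2*E)) = (11 + 2*E)*(1/(2*E)) = (11 + 2*E)/(2*E))
x - r(-20) = 906 - (11/2 - 20)/(-20) = 906 - (-1)*(-29)/(20*2) = 906 - 1*29/40 = 906 - 29/40 = 36211/40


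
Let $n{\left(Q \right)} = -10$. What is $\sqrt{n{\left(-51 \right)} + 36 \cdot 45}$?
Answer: $\sqrt{1610} \approx 40.125$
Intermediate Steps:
$\sqrt{n{\left(-51 \right)} + 36 \cdot 45} = \sqrt{-10 + 36 \cdot 45} = \sqrt{-10 + 1620} = \sqrt{1610}$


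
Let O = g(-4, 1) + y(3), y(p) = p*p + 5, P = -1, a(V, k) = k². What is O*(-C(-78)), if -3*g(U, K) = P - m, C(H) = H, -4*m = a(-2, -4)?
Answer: 1014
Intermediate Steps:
m = -4 (m = -¼*(-4)² = -¼*16 = -4)
y(p) = 5 + p² (y(p) = p² + 5 = 5 + p²)
g(U, K) = -1 (g(U, K) = -(-1 - 1*(-4))/3 = -(-1 + 4)/3 = -⅓*3 = -1)
O = 13 (O = -1 + (5 + 3²) = -1 + (5 + 9) = -1 + 14 = 13)
O*(-C(-78)) = 13*(-1*(-78)) = 13*78 = 1014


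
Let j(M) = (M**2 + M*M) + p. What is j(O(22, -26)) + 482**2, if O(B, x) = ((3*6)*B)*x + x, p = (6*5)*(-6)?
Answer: 213319512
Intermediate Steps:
p = -180 (p = 30*(-6) = -180)
O(B, x) = x + 18*B*x (O(B, x) = (18*B)*x + x = 18*B*x + x = x + 18*B*x)
j(M) = -180 + 2*M**2 (j(M) = (M**2 + M*M) - 180 = (M**2 + M**2) - 180 = 2*M**2 - 180 = -180 + 2*M**2)
j(O(22, -26)) + 482**2 = (-180 + 2*(-26*(1 + 18*22))**2) + 482**2 = (-180 + 2*(-26*(1 + 396))**2) + 232324 = (-180 + 2*(-26*397)**2) + 232324 = (-180 + 2*(-10322)**2) + 232324 = (-180 + 2*106543684) + 232324 = (-180 + 213087368) + 232324 = 213087188 + 232324 = 213319512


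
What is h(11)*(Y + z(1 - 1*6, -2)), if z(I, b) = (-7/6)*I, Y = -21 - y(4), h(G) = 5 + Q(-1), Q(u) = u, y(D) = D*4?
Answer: -374/3 ≈ -124.67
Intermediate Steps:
y(D) = 4*D
h(G) = 4 (h(G) = 5 - 1 = 4)
Y = -37 (Y = -21 - 4*4 = -21 - 1*16 = -21 - 16 = -37)
z(I, b) = -7*I/6 (z(I, b) = (-7*⅙)*I = -7*I/6)
h(11)*(Y + z(1 - 1*6, -2)) = 4*(-37 - 7*(1 - 1*6)/6) = 4*(-37 - 7*(1 - 6)/6) = 4*(-37 - 7/6*(-5)) = 4*(-37 + 35/6) = 4*(-187/6) = -374/3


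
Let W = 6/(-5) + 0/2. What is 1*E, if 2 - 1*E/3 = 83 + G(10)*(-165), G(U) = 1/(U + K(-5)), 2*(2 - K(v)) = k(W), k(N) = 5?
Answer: -3627/19 ≈ -190.89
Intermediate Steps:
W = -6/5 (W = 6*(-⅕) + 0*(½) = -6/5 + 0 = -6/5 ≈ -1.2000)
K(v) = -½ (K(v) = 2 - ½*5 = 2 - 5/2 = -½)
G(U) = 1/(-½ + U) (G(U) = 1/(U - ½) = 1/(-½ + U))
E = -3627/19 (E = 6 - 3*(83 + (2/(-1 + 2*10))*(-165)) = 6 - 3*(83 + (2/(-1 + 20))*(-165)) = 6 - 3*(83 + (2/19)*(-165)) = 6 - 3*(83 - 330/19) = 6 - 3*1247/19 = 6 - 3741/19 = -3627/19 ≈ -190.89)
1*E = 1*(-3627/19) = -3627/19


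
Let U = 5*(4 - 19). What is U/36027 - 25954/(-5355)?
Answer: 103849237/21436065 ≈ 4.8446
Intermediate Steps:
U = -75 (U = 5*(-15) = -75)
U/36027 - 25954/(-5355) = -75/36027 - 25954/(-5355) = -75*1/36027 - 25954*(-1/5355) = -25/12009 + 25954/5355 = 103849237/21436065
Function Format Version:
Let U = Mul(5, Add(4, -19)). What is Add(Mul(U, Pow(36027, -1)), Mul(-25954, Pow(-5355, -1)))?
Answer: Rational(103849237, 21436065) ≈ 4.8446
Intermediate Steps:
U = -75 (U = Mul(5, -15) = -75)
Add(Mul(U, Pow(36027, -1)), Mul(-25954, Pow(-5355, -1))) = Add(Mul(-75, Pow(36027, -1)), Mul(-25954, Pow(-5355, -1))) = Add(Mul(-75, Rational(1, 36027)), Mul(-25954, Rational(-1, 5355))) = Add(Rational(-25, 12009), Rational(25954, 5355)) = Rational(103849237, 21436065)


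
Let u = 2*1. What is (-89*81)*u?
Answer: -14418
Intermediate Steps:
u = 2
(-89*81)*u = -89*81*2 = -7209*2 = -14418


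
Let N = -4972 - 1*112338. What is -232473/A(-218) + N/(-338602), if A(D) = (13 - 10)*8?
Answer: -13118834551/1354408 ≈ -9686.0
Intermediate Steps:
N = -117310 (N = -4972 - 112338 = -117310)
A(D) = 24 (A(D) = 3*8 = 24)
-232473/A(-218) + N/(-338602) = -232473/24 - 117310/(-338602) = -232473*1/24 - 117310*(-1/338602) = -77491/8 + 58655/169301 = -13118834551/1354408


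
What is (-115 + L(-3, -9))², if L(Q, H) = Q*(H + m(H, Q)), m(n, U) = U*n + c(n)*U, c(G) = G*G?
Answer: 313600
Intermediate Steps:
c(G) = G²
m(n, U) = U*n + U*n² (m(n, U) = U*n + n²*U = U*n + U*n²)
L(Q, H) = Q*(H + H*Q*(1 + H)) (L(Q, H) = Q*(H + Q*H*(1 + H)) = Q*(H + H*Q*(1 + H)))
(-115 + L(-3, -9))² = (-115 - 9*(-3)*(1 - 3*(1 - 9)))² = (-115 - 9*(-3)*(1 - 3*(-8)))² = (-115 - 9*(-3)*(1 + 24))² = (-115 - 9*(-3)*25)² = (-115 + 675)² = 560² = 313600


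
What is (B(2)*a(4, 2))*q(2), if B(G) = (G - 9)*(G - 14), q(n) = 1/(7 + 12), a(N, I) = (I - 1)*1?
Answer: 84/19 ≈ 4.4211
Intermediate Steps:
a(N, I) = -1 + I (a(N, I) = (-1 + I)*1 = -1 + I)
q(n) = 1/19
B(G) = (-14 + G)*(-9 + G) (B(G) = (-9 + G)*(-14 + G) = (-14 + G)*(-9 + G))
(B(2)*a(4, 2))*q(2) = ((126 + 2² - 23*2)*(-1 + 2))*(1/19) = ((126 + 4 - 46)*1)*(1/19) = (84*1)*(1/19) = 84*(1/19) = 84/19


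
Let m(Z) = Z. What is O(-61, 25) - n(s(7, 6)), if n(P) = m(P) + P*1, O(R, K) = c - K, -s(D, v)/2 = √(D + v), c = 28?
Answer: 3 + 4*√13 ≈ 17.422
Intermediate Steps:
s(D, v) = -2*√(D + v)
O(R, K) = 28 - K
n(P) = 2*P (n(P) = P + P*1 = P + P = 2*P)
O(-61, 25) - n(s(7, 6)) = (28 - 1*25) - 2*(-2*√(7 + 6)) = (28 - 25) - 2*(-2*√13) = 3 - (-4)*√13 = 3 + 4*√13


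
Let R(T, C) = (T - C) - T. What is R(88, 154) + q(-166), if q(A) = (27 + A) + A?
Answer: -459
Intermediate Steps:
R(T, C) = -C
q(A) = 27 + 2*A
R(88, 154) + q(-166) = -1*154 + (27 + 2*(-166)) = -154 + (27 - 332) = -154 - 305 = -459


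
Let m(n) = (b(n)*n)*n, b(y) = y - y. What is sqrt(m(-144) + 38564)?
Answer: 2*sqrt(9641) ≈ 196.38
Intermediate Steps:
b(y) = 0
m(n) = 0 (m(n) = (0*n)*n = 0*n = 0)
sqrt(m(-144) + 38564) = sqrt(0 + 38564) = sqrt(38564) = 2*sqrt(9641)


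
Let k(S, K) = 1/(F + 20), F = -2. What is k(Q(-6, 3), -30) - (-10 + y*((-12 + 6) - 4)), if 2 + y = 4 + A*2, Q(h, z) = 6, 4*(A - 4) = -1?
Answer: 1891/18 ≈ 105.06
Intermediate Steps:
A = 15/4 (A = 4 + (¼)*(-1) = 4 - ¼ = 15/4 ≈ 3.7500)
k(S, K) = 1/18 (k(S, K) = 1/(-2 + 20) = 1/18)
y = 19/2 (y = -2 + (4 + (15/4)*2) = -2 + (4 + 15/2) = -2 + 23/2 = 19/2 ≈ 9.5000)
k(Q(-6, 3), -30) - (-10 + y*((-12 + 6) - 4)) = 1/18 - (-10 + 19*((-12 + 6) - 4)/2) = 1/18 - (-10 + 19*(-6 - 4)/2) = 1/18 - (-10 + (19/2)*(-10)) = 1/18 - (-10 - 95) = 1/18 - 1*(-105) = 1/18 + 105 = 1891/18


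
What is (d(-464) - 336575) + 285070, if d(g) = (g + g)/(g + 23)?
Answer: -22712777/441 ≈ -51503.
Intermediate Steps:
d(g) = 2*g/(23 + g) (d(g) = (2*g)/(23 + g) = 2*g/(23 + g))
(d(-464) - 336575) + 285070 = (2*(-464)/(23 - 464) - 336575) + 285070 = (2*(-464)/(-441) - 336575) + 285070 = (2*(-464)*(-1/441) - 336575) + 285070 = (928/441 - 336575) + 285070 = -148428647/441 + 285070 = -22712777/441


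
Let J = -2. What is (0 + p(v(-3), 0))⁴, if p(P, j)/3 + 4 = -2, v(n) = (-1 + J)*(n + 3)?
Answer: 104976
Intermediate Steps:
v(n) = -9 - 3*n (v(n) = (-1 - 2)*(n + 3) = -3*(3 + n) = -9 - 3*n)
p(P, j) = -18 (p(P, j) = -12 + 3*(-2) = -12 - 6 = -18)
(0 + p(v(-3), 0))⁴ = (0 - 18)⁴ = (-18)⁴ = 104976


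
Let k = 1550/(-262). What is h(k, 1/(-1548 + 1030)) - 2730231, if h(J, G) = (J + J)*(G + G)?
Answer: -92634006049/33929 ≈ -2.7302e+6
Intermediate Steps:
k = -775/131 (k = 1550*(-1/262) = -775/131 ≈ -5.9160)
h(J, G) = 4*G*J (h(J, G) = (2*J)*(2*G) = 4*G*J)
h(k, 1/(-1548 + 1030)) - 2730231 = 4*(-775/131)/(-1548 + 1030) - 2730231 = 4*(-775/131)/(-518) - 2730231 = 4*(-1/518)*(-775/131) - 2730231 = 1550/33929 - 2730231 = -92634006049/33929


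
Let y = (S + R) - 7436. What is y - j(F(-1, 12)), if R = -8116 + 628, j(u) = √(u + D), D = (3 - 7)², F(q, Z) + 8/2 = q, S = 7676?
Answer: -7248 - √11 ≈ -7251.3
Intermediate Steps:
F(q, Z) = -4 + q
D = 16 (D = (-4)² = 16)
j(u) = √(16 + u) (j(u) = √(u + 16) = √(16 + u))
R = -7488
y = -7248 (y = (7676 - 7488) - 7436 = 188 - 7436 = -7248)
y - j(F(-1, 12)) = -7248 - √(16 + (-4 - 1)) = -7248 - √(16 - 5) = -7248 - √11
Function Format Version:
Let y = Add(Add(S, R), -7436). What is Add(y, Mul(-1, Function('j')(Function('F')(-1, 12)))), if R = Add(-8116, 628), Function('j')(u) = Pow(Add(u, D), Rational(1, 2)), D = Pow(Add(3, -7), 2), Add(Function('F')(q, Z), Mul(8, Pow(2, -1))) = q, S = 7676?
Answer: Add(-7248, Mul(-1, Pow(11, Rational(1, 2)))) ≈ -7251.3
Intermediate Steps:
Function('F')(q, Z) = Add(-4, q)
D = 16 (D = Pow(-4, 2) = 16)
Function('j')(u) = Pow(Add(16, u), Rational(1, 2)) (Function('j')(u) = Pow(Add(u, 16), Rational(1, 2)) = Pow(Add(16, u), Rational(1, 2)))
R = -7488
y = -7248 (y = Add(Add(7676, -7488), -7436) = Add(188, -7436) = -7248)
Add(y, Mul(-1, Function('j')(Function('F')(-1, 12)))) = Add(-7248, Mul(-1, Pow(Add(16, Add(-4, -1)), Rational(1, 2)))) = Add(-7248, Mul(-1, Pow(Add(16, -5), Rational(1, 2)))) = Add(-7248, Mul(-1, Pow(11, Rational(1, 2))))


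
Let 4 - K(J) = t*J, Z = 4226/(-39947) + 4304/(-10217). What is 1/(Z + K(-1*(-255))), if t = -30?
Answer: 408138499/3123676962416 ≈ 0.00013066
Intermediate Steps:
Z = -215108930/408138499 (Z = 4226*(-1/39947) + 4304*(-1/10217) = -4226/39947 - 4304/10217 = -215108930/408138499 ≈ -0.52705)
K(J) = 4 + 30*J (K(J) = 4 - (-30)*J = 4 + 30*J)
1/(Z + K(-1*(-255))) = 1/(-215108930/408138499 + (4 + 30*(-1*(-255)))) = 1/(-215108930/408138499 + (4 + 30*255)) = 1/(-215108930/408138499 + (4 + 7650)) = 1/(-215108930/408138499 + 7654) = 1/(3123676962416/408138499) = 408138499/3123676962416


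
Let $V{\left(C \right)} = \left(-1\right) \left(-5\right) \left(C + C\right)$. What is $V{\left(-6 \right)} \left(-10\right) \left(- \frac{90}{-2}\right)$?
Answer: $27000$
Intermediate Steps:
$V{\left(C \right)} = 10 C$ ($V{\left(C \right)} = 5 \cdot 2 C = 10 C$)
$V{\left(-6 \right)} \left(-10\right) \left(- \frac{90}{-2}\right) = 10 \left(-6\right) \left(-10\right) \left(- \frac{90}{-2}\right) = \left(-60\right) \left(-10\right) \left(\left(-90\right) \left(- \frac{1}{2}\right)\right) = 600 \cdot 45 = 27000$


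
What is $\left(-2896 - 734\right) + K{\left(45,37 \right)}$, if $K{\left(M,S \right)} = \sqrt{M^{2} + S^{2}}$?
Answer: $-3630 + \sqrt{3394} \approx -3571.7$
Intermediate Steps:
$\left(-2896 - 734\right) + K{\left(45,37 \right)} = \left(-2896 - 734\right) + \sqrt{45^{2} + 37^{2}} = -3630 + \sqrt{2025 + 1369} = -3630 + \sqrt{3394}$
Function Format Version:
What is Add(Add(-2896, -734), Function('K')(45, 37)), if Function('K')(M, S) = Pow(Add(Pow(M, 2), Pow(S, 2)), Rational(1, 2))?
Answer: Add(-3630, Pow(3394, Rational(1, 2))) ≈ -3571.7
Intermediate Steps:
Add(Add(-2896, -734), Function('K')(45, 37)) = Add(Add(-2896, -734), Pow(Add(Pow(45, 2), Pow(37, 2)), Rational(1, 2))) = Add(-3630, Pow(Add(2025, 1369), Rational(1, 2))) = Add(-3630, Pow(3394, Rational(1, 2)))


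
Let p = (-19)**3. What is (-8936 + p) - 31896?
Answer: -47691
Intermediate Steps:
p = -6859
(-8936 + p) - 31896 = (-8936 - 6859) - 31896 = -15795 - 31896 = -47691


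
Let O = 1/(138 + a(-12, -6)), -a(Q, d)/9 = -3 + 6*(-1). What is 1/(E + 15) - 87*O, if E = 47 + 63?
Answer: -3552/9125 ≈ -0.38926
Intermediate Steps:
E = 110
a(Q, d) = 81 (a(Q, d) = -9*(-3 + 6*(-1)) = -9*(-3 - 6) = -9*(-9) = 81)
O = 1/219 (O = 1/(138 + 81) = 1/219 ≈ 0.0045662)
1/(E + 15) - 87*O = 1/(110 + 15) - 87*1/219 = 1/125 - 29/73 = -3552/9125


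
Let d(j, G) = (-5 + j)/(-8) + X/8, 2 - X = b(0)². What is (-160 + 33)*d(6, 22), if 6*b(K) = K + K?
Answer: -127/8 ≈ -15.875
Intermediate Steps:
b(K) = K/3 (b(K) = (K + K)/6 = (2*K)/6 = K/3)
X = 2 (X = 2 - ((⅓)*0)² = 2 - 1*0² = 2 - 1*0 = 2 + 0 = 2)
d(j, G) = 7/8 - j/8 (d(j, G) = (-5 + j)/(-8) + 2/8 = (-5 + j)*(-⅛) + 2*(⅛) = (5/8 - j/8) + ¼ = 7/8 - j/8)
(-160 + 33)*d(6, 22) = (-160 + 33)*(7/8 - ⅛*6) = -127*(7/8 - ¾) = -127*⅛ = -127/8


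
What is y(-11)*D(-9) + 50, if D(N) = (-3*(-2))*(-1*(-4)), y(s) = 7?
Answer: 218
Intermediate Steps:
D(N) = 24 (D(N) = 6*4 = 24)
y(-11)*D(-9) + 50 = 7*24 + 50 = 168 + 50 = 218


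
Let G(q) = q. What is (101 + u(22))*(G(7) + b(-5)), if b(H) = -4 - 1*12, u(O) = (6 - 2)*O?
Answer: -1701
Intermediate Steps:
u(O) = 4*O
b(H) = -16 (b(H) = -4 - 12 = -16)
(101 + u(22))*(G(7) + b(-5)) = (101 + 4*22)*(7 - 16) = (101 + 88)*(-9) = 189*(-9) = -1701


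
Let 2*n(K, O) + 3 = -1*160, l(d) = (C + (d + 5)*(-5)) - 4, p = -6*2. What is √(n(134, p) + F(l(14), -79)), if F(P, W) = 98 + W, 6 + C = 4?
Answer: 5*I*√10/2 ≈ 7.9057*I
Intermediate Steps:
p = -12
C = -2 (C = -6 + 4 = -2)
l(d) = -31 - 5*d (l(d) = (-2 + (d + 5)*(-5)) - 4 = (-2 + (5 + d)*(-5)) - 4 = (-2 + (-25 - 5*d)) - 4 = (-27 - 5*d) - 4 = -31 - 5*d)
n(K, O) = -163/2 (n(K, O) = -3/2 + (-1*160)/2 = -3/2 + (½)*(-160) = -3/2 - 80 = -163/2)
√(n(134, p) + F(l(14), -79)) = √(-163/2 + (98 - 79)) = √(-163/2 + 19) = √(-125/2) = 5*I*√10/2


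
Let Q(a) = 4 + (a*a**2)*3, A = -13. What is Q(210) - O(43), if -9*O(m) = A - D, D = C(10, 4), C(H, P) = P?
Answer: 250047019/9 ≈ 2.7783e+7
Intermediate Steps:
Q(a) = 4 + 3*a**3 (Q(a) = 4 + a**3*3 = 4 + 3*a**3)
D = 4
O(m) = 17/9 (O(m) = -(-13 - 1*4)/9 = -(-13 - 4)/9 = -1/9*(-17) = 17/9)
Q(210) - O(43) = (4 + 3*210**3) - 1*17/9 = (4 + 3*9261000) - 17/9 = (4 + 27783000) - 17/9 = 27783004 - 17/9 = 250047019/9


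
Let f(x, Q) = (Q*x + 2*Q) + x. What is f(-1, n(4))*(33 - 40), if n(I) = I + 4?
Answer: -49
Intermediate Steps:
n(I) = 4 + I
f(x, Q) = x + 2*Q + Q*x (f(x, Q) = (2*Q + Q*x) + x = x + 2*Q + Q*x)
f(-1, n(4))*(33 - 40) = (-1 + 2*(4 + 4) + (4 + 4)*(-1))*(33 - 40) = (-1 + 2*8 + 8*(-1))*(-7) = (-1 + 16 - 8)*(-7) = 7*(-7) = -49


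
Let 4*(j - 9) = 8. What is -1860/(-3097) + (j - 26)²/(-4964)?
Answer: 8536215/15373508 ≈ 0.55525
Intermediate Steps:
j = 11 (j = 9 + (¼)*8 = 9 + 2 = 11)
-1860/(-3097) + (j - 26)²/(-4964) = -1860/(-3097) + (11 - 26)²/(-4964) = -1860*(-1/3097) + (-15)²*(-1/4964) = 1860/3097 + 225*(-1/4964) = 1860/3097 - 225/4964 = 8536215/15373508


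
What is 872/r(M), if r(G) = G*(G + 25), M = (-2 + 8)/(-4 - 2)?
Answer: -109/3 ≈ -36.333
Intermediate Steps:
M = -1 (M = 6/(-6) = 6*(-⅙) = -1)
r(G) = G*(25 + G)
872/r(M) = 872/((-(25 - 1))) = 872/((-1*24)) = 872/(-24) = 872*(-1/24) = -109/3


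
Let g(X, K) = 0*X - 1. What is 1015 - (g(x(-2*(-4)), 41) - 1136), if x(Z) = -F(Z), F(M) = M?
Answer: 2152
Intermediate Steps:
x(Z) = -Z
g(X, K) = -1 (g(X, K) = 0 - 1 = -1)
1015 - (g(x(-2*(-4)), 41) - 1136) = 1015 - (-1 - 1136) = 1015 - 1*(-1137) = 1015 + 1137 = 2152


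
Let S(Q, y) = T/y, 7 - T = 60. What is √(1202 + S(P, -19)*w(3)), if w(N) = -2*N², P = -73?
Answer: 2*√103949/19 ≈ 33.938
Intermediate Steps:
T = -53 (T = 7 - 1*60 = 7 - 60 = -53)
S(Q, y) = -53/y
√(1202 + S(P, -19)*w(3)) = √(1202 + (-53/(-19))*(-2*3²)) = √(1202 + (-53*(-1/19))*(-2*9)) = √(1202 + (53/19)*(-18)) = √(1202 - 954/19) = √(21884/19) = 2*√103949/19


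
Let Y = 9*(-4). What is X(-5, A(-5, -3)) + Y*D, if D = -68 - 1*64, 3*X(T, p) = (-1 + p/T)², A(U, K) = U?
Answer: 4752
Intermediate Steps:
X(T, p) = (-1 + p/T)²/3
D = -132 (D = -68 - 64 = -132)
Y = -36
X(-5, A(-5, -3)) + Y*D = (⅓)*(-5 - 1*(-5))²/(-5)² - 36*(-132) = (⅓)*(1/25)*(-5 + 5)² + 4752 = (⅓)*(1/25)*0² + 4752 = (⅓)*(1/25)*0 + 4752 = 0 + 4752 = 4752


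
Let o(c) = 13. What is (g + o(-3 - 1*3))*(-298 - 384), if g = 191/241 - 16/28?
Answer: -15211328/1687 ≈ -9016.8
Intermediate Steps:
g = 373/1687 (g = 191*(1/241) - 16*1/28 = 191/241 - 4/7 = 373/1687 ≈ 0.22110)
(g + o(-3 - 1*3))*(-298 - 384) = (373/1687 + 13)*(-298 - 384) = (22304/1687)*(-682) = -15211328/1687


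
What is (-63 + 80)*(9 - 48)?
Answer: -663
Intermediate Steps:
(-63 + 80)*(9 - 48) = 17*(-39) = -663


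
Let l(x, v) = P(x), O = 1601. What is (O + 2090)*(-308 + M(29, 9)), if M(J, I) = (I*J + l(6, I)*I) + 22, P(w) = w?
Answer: 107039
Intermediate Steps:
l(x, v) = x
M(J, I) = 22 + 6*I + I*J (M(J, I) = (I*J + 6*I) + 22 = (6*I + I*J) + 22 = 22 + 6*I + I*J)
(O + 2090)*(-308 + M(29, 9)) = (1601 + 2090)*(-308 + (22 + 6*9 + 9*29)) = 3691*(-308 + (22 + 54 + 261)) = 3691*(-308 + 337) = 3691*29 = 107039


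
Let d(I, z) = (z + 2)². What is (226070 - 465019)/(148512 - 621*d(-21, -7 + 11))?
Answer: -238949/126156 ≈ -1.8941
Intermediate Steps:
d(I, z) = (2 + z)²
(226070 - 465019)/(148512 - 621*d(-21, -7 + 11)) = (226070 - 465019)/(148512 - 621*(2 + (-7 + 11))²) = -238949/(148512 - 621*(2 + 4)²) = -238949/(148512 - 621*6²) = -238949/(148512 - 621*36) = -238949/(148512 - 22356) = -238949/126156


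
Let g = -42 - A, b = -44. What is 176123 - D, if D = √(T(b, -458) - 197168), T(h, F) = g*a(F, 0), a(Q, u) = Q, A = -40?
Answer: 176123 - 2*I*√49063 ≈ 1.7612e+5 - 443.0*I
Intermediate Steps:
g = -2 (g = -42 - 1*(-40) = -42 + 40 = -2)
T(h, F) = -2*F
D = 2*I*√49063 (D = √(-2*(-458) - 197168) = √(916 - 197168) = √(-196252) = 2*I*√49063 ≈ 443.0*I)
176123 - D = 176123 - 2*I*√49063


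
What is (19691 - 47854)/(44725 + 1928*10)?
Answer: -28163/64005 ≈ -0.44001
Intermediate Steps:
(19691 - 47854)/(44725 + 1928*10) = -28163/(44725 + 19280) = -28163/64005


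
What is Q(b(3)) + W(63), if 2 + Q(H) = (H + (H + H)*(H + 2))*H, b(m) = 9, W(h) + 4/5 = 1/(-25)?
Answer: 46504/25 ≈ 1860.2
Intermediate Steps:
W(h) = -21/25 (W(h) = -⅘ + 1/(-25) = -⅘ - 1/25 = -21/25)
Q(H) = -2 + H*(H + 2*H*(2 + H)) (Q(H) = -2 + (H + (H + H)*(H + 2))*H = -2 + (H + (2*H)*(2 + H))*H = -2 + (H + 2*H*(2 + H))*H = -2 + H*(H + 2*H*(2 + H)))
Q(b(3)) + W(63) = (-2 + 2*9³ + 5*9²) - 21/25 = (-2 + 2*729 + 5*81) - 21/25 = (-2 + 1458 + 405) - 21/25 = 1861 - 21/25 = 46504/25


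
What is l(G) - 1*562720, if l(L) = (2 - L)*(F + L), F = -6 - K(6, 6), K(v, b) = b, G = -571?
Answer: -896779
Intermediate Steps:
F = -12 (F = -6 - 1*6 = -6 - 6 = -12)
l(L) = (-12 + L)*(2 - L) (l(L) = (2 - L)*(-12 + L) = (-12 + L)*(2 - L))
l(G) - 1*562720 = (-24 - 1*(-571)² + 14*(-571)) - 1*562720 = (-24 - 1*326041 - 7994) - 562720 = (-24 - 326041 - 7994) - 562720 = -334059 - 562720 = -896779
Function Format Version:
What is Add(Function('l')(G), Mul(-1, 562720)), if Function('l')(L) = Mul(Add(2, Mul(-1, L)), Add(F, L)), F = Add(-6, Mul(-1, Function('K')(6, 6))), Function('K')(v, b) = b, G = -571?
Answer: -896779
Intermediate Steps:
F = -12 (F = Add(-6, Mul(-1, 6)) = Add(-6, -6) = -12)
Function('l')(L) = Mul(Add(-12, L), Add(2, Mul(-1, L))) (Function('l')(L) = Mul(Add(2, Mul(-1, L)), Add(-12, L)) = Mul(Add(-12, L), Add(2, Mul(-1, L))))
Add(Function('l')(G), Mul(-1, 562720)) = Add(Add(-24, Mul(-1, Pow(-571, 2)), Mul(14, -571)), Mul(-1, 562720)) = Add(Add(-24, Mul(-1, 326041), -7994), -562720) = Add(Add(-24, -326041, -7994), -562720) = Add(-334059, -562720) = -896779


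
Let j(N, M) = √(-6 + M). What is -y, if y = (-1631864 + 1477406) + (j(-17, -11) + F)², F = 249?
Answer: 92474 - 498*I*√17 ≈ 92474.0 - 2053.3*I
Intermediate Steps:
y = -154458 + (249 + I*√17)² (y = (-1631864 + 1477406) + (√(-6 - 11) + 249)² = -154458 + (√(-17) + 249)² = -154458 + (I*√17 + 249)² = -154458 + (249 + I*√17)² ≈ -92474.0 + 2053.3*I)
-y = -(-92474 + 498*I*√17) = 92474 - 498*I*√17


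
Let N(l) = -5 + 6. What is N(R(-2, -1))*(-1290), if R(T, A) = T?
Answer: -1290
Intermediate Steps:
N(l) = 1
N(R(-2, -1))*(-1290) = 1*(-1290) = -1290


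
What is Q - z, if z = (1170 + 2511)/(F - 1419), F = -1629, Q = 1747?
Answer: 1776179/1016 ≈ 1748.2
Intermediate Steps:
z = -1227/1016 (z = (1170 + 2511)/(-1629 - 1419) = 3681/(-3048) = 3681*(-1/3048) = -1227/1016 ≈ -1.2077)
Q - z = 1747 - 1*(-1227/1016) = 1747 + 1227/1016 = 1776179/1016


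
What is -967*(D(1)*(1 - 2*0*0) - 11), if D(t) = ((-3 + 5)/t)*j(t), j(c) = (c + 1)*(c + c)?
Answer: 2901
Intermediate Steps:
j(c) = 2*c*(1 + c) (j(c) = (1 + c)*(2*c) = 2*c*(1 + c))
D(t) = 4 + 4*t (D(t) = ((-3 + 5)/t)*(2*t*(1 + t)) = (2/t)*(2*t*(1 + t)) = 4 + 4*t)
-967*(D(1)*(1 - 2*0*0) - 11) = -967*((4 + 4*1)*(1 - 2*0*0) - 11) = -967*((4 + 4)*(1 + 0*0) - 11) = -967*(8*(1 + 0) - 11) = -967*(8*1 - 11) = -967*(8 - 11) = -967*(-3) = 2901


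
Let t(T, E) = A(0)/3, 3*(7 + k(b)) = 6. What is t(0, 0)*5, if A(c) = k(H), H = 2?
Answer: -25/3 ≈ -8.3333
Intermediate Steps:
k(b) = -5 (k(b) = -7 + (⅓)*6 = -7 + 2 = -5)
A(c) = -5
t(T, E) = -5/3
t(0, 0)*5 = -5/3*5 = -25/3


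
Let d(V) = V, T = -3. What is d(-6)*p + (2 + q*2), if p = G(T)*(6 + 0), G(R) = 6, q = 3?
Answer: -208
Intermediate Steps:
p = 36 (p = 6*(6 + 0) = 6*6 = 36)
d(-6)*p + (2 + q*2) = -6*36 + (2 + 3*2) = -216 + (2 + 6) = -216 + 8 = -208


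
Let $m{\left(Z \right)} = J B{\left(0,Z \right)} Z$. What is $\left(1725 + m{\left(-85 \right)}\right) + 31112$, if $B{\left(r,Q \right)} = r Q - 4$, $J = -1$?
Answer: $32497$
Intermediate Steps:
$B{\left(r,Q \right)} = -4 + Q r$ ($B{\left(r,Q \right)} = Q r - 4 = -4 + Q r$)
$m{\left(Z \right)} = 4 Z$ ($m{\left(Z \right)} = - (-4 + Z 0) Z = - (-4 + 0) Z = \left(-1\right) \left(-4\right) Z = 4 Z$)
$\left(1725 + m{\left(-85 \right)}\right) + 31112 = \left(1725 + 4 \left(-85\right)\right) + 31112 = \left(1725 - 340\right) + 31112 = 1385 + 31112 = 32497$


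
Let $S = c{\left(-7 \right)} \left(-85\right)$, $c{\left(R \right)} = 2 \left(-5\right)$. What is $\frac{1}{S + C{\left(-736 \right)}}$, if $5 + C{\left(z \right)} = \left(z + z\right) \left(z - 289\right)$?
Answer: $\frac{1}{1509645} \approx 6.6241 \cdot 10^{-7}$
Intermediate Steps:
$c{\left(R \right)} = -10$
$C{\left(z \right)} = -5 + 2 z \left(-289 + z\right)$ ($C{\left(z \right)} = -5 + \left(z + z\right) \left(z - 289\right) = -5 + 2 z \left(-289 + z\right)$)
$S = 850$ ($S = \left(-10\right) \left(-85\right) = 850$)
$\frac{1}{S + C{\left(-736 \right)}} = \frac{1}{850 - \left(-425403 - 1083392\right)} = \frac{1}{850 + \left(-5 + 425408 + 2 \cdot 541696\right)} = \frac{1}{850 + \left(-5 + 425408 + 1083392\right)} = \frac{1}{850 + 1508795} = \frac{1}{1509645}$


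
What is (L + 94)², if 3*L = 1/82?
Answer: 534765625/60516 ≈ 8836.8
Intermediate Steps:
L = 1/246 (L = (⅓)/82 = (⅓)*(1/82) = 1/246 ≈ 0.0040650)
(L + 94)² = (1/246 + 94)² = (23125/246)² = 534765625/60516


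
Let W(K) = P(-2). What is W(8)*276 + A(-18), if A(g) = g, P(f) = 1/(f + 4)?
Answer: 120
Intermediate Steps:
P(f) = 1/(4 + f)
W(K) = 1/2 (W(K) = 1/(4 - 2) = 1/2)
W(8)*276 + A(-18) = (1/2)*276 - 18 = 138 - 18 = 120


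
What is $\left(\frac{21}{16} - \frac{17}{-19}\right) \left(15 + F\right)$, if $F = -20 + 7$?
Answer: $\frac{671}{152} \approx 4.4145$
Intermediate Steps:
$F = -13$
$\left(\frac{21}{16} - \frac{17}{-19}\right) \left(15 + F\right) = \left(\frac{21}{16} - \frac{17}{-19}\right) \left(15 - 13\right) = \left(21 \cdot \frac{1}{16} - - \frac{17}{19}\right) 2 = \left(\frac{21}{16} + \frac{17}{19}\right) 2 = \frac{671}{304} \cdot 2 = \frac{671}{152}$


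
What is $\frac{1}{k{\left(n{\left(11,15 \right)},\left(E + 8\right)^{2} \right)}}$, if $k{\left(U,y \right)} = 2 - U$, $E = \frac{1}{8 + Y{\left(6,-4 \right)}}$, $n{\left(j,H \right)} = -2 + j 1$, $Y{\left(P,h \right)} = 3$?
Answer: $- \frac{1}{7} \approx -0.14286$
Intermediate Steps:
$n{\left(j,H \right)} = -2 + j$
$E = \frac{1}{11}$ ($E = \frac{1}{8 + 3} = \frac{1}{11} \approx 0.090909$)
$\frac{1}{k{\left(n{\left(11,15 \right)},\left(E + 8\right)^{2} \right)}} = \frac{1}{2 - \left(-2 + 11\right)} = \frac{1}{2 - 9} = \frac{1}{-7} = - \frac{1}{7}$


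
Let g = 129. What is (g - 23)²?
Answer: 11236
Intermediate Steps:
(g - 23)² = (129 - 23)² = 106² = 11236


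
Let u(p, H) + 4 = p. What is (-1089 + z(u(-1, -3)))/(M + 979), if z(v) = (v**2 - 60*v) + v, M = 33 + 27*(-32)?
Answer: -769/148 ≈ -5.1959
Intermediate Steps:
u(p, H) = -4 + p
M = -831 (M = 33 - 864 = -831)
z(v) = v**2 - 59*v
(-1089 + z(u(-1, -3)))/(M + 979) = (-1089 + (-4 - 1)*(-59 + (-4 - 1)))/(-831 + 979) = (-1089 - 5*(-59 - 5))/148 = (-1089 - 5*(-64))*(1/148) = (-1089 + 320)*(1/148) = -769*1/148 = -769/148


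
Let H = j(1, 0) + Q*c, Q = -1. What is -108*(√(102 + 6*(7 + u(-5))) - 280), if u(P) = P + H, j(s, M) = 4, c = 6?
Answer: 30240 - 108*√102 ≈ 29149.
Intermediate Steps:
H = -2 (H = 4 - 1*6 = 4 - 6 = -2)
u(P) = -2 + P (u(P) = P - 2 = -2 + P)
-108*(√(102 + 6*(7 + u(-5))) - 280) = -108*(√(102 + 6*(7 + (-2 - 5))) - 280) = -108*(√(102 + 6*(7 - 7)) - 280) = -108*(√(102 + 6*0) - 280) = -108*(√(102 + 0) - 280) = -108*(√102 - 280) = -108*(-280 + √102) = 30240 - 108*√102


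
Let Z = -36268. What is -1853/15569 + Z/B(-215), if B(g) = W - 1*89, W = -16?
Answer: 564461927/1634745 ≈ 345.29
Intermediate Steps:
B(g) = -105 (B(g) = -16 - 1*89 = -16 - 89 = -105)
-1853/15569 + Z/B(-215) = -1853/15569 - 36268/(-105) = -1853*1/15569 - 36268*(-1/105) = -1853/15569 + 36268/105 = 564461927/1634745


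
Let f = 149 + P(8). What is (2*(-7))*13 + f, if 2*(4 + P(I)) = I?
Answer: -33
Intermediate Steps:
P(I) = -4 + I/2
f = 149 (f = 149 + (-4 + (½)*8) = 149 + (-4 + 4) = 149 + 0 = 149)
(2*(-7))*13 + f = (2*(-7))*13 + 149 = -14*13 + 149 = -182 + 149 = -33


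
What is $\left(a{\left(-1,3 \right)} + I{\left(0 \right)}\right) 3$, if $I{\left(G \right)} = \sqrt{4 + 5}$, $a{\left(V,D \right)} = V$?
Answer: $6$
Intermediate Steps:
$I{\left(G \right)} = 3$ ($I{\left(G \right)} = \sqrt{9} = 3$)
$\left(a{\left(-1,3 \right)} + I{\left(0 \right)}\right) 3 = \left(-1 + 3\right) 3 = 2 \cdot 3 = 6$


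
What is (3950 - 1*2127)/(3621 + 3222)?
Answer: 1823/6843 ≈ 0.26640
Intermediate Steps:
(3950 - 1*2127)/(3621 + 3222) = (3950 - 2127)/6843 = 1823*(1/6843) = 1823/6843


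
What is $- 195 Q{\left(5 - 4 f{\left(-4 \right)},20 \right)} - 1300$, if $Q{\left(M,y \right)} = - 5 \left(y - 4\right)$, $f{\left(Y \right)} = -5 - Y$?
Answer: $14300$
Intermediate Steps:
$Q{\left(M,y \right)} = 20 - 5 y$ ($Q{\left(M,y \right)} = - 5 \left(-4 + y\right) = 20 - 5 y$)
$- 195 Q{\left(5 - 4 f{\left(-4 \right)},20 \right)} - 1300 = - 195 \left(20 - 100\right) - 1300 = \left(-195\right) \left(-80\right) - 1300 = 15600 - 1300 = 14300$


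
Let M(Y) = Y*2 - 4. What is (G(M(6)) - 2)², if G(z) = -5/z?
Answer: 441/64 ≈ 6.8906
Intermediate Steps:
M(Y) = -4 + 2*Y (M(Y) = 2*Y - 4 = -4 + 2*Y)
(G(M(6)) - 2)² = (-5/(-4 + 2*6) - 2)² = (-5/(-4 + 12) - 2)² = (-5/8 - 2)² = (-21/8)² = 441/64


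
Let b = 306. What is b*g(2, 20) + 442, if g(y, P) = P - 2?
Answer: 5950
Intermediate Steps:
g(y, P) = -2 + P
b*g(2, 20) + 442 = 306*(-2 + 20) + 442 = 306*18 + 442 = 5508 + 442 = 5950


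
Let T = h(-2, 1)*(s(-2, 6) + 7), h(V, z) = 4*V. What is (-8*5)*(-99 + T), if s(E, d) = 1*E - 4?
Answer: 4280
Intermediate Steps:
s(E, d) = -4 + E (s(E, d) = E - 4 = -4 + E)
T = -8 (T = (4*(-2))*((-4 - 2) + 7) = -8*(-6 + 7) = -8*1 = -8)
(-8*5)*(-99 + T) = (-8*5)*(-99 - 8) = -40*(-107) = 4280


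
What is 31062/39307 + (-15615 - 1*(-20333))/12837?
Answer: 584193320/504583959 ≈ 1.1578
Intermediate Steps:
31062/39307 + (-15615 - 1*(-20333))/12837 = 31062*(1/39307) + (-15615 + 20333)*(1/12837) = 31062/39307 + 4718*(1/12837) = 31062/39307 + 4718/12837 = 584193320/504583959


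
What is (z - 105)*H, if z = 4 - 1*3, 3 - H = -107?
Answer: -11440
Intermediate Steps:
H = 110 (H = 3 - 1*(-107) = 3 + 107 = 110)
z = 1 (z = 4 - 3 = 1)
(z - 105)*H = (1 - 105)*110 = -104*110 = -11440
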